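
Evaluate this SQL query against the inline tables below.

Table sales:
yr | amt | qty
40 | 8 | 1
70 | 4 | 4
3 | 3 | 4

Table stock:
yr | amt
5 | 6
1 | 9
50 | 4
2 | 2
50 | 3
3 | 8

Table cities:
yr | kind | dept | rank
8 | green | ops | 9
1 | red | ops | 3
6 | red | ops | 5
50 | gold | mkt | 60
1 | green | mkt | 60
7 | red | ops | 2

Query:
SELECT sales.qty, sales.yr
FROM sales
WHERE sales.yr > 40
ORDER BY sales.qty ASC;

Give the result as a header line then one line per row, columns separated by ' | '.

== RESULT ==
sales.qty | sales.yr
4 | 70

Derivation:
After WHERE (1 rows):
sales.yr | sales.amt | sales.qty
70 | 4 | 4
After SELECT (1 rows):
sales.qty | sales.yr
4 | 70
After ORDER BY (1 rows):
sales.qty | sales.yr
4 | 70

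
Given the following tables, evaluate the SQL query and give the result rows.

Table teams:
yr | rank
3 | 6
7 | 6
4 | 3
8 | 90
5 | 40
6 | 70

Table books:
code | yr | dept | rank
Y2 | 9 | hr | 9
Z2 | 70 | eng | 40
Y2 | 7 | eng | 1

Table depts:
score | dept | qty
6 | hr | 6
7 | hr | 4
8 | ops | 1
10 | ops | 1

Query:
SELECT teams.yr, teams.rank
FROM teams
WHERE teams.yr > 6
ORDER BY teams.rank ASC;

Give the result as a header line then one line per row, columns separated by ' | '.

After WHERE (2 rows):
teams.yr | teams.rank
7 | 6
8 | 90
After SELECT (2 rows):
teams.yr | teams.rank
7 | 6
8 | 90
After ORDER BY (2 rows):
teams.yr | teams.rank
7 | 6
8 | 90

== RESULT ==
teams.yr | teams.rank
7 | 6
8 | 90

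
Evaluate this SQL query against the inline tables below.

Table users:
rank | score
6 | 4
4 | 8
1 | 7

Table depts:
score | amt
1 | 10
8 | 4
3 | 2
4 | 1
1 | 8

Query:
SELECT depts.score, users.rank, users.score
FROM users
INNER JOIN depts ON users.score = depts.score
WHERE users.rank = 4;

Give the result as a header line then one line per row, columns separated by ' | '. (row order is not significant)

== RESULT ==
depts.score | users.rank | users.score
8 | 4 | 8

Derivation:
After JOIN depts (2 rows):
users.rank | users.score | depts.score | depts.amt
6 | 4 | 4 | 1
4 | 8 | 8 | 4
After WHERE (1 rows):
users.rank | users.score | depts.score | depts.amt
4 | 8 | 8 | 4
After SELECT (1 rows):
depts.score | users.rank | users.score
8 | 4 | 8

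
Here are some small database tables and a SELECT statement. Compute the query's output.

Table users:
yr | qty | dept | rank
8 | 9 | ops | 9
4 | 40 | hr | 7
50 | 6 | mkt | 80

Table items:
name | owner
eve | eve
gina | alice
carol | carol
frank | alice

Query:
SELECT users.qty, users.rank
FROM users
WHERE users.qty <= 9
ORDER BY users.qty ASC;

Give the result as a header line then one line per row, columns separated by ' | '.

== RESULT ==
users.qty | users.rank
6 | 80
9 | 9

Derivation:
After WHERE (2 rows):
users.yr | users.qty | users.dept | users.rank
8 | 9 | ops | 9
50 | 6 | mkt | 80
After SELECT (2 rows):
users.qty | users.rank
9 | 9
6 | 80
After ORDER BY (2 rows):
users.qty | users.rank
6 | 80
9 | 9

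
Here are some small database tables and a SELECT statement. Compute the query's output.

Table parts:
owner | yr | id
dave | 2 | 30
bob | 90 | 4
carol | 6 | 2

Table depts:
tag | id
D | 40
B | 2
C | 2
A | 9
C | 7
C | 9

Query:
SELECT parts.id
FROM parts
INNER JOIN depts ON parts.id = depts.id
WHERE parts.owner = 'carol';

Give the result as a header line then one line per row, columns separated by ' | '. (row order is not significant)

== RESULT ==
parts.id
2
2

Derivation:
After JOIN depts (2 rows):
parts.owner | parts.yr | parts.id | depts.tag | depts.id
carol | 6 | 2 | B | 2
carol | 6 | 2 | C | 2
After WHERE (2 rows):
parts.owner | parts.yr | parts.id | depts.tag | depts.id
carol | 6 | 2 | B | 2
carol | 6 | 2 | C | 2
After SELECT (2 rows):
parts.id
2
2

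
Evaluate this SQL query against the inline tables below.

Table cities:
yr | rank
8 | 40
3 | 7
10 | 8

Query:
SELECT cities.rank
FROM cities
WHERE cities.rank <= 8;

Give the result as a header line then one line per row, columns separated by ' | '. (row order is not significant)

After WHERE (2 rows):
cities.yr | cities.rank
3 | 7
10 | 8
After SELECT (2 rows):
cities.rank
7
8

== RESULT ==
cities.rank
7
8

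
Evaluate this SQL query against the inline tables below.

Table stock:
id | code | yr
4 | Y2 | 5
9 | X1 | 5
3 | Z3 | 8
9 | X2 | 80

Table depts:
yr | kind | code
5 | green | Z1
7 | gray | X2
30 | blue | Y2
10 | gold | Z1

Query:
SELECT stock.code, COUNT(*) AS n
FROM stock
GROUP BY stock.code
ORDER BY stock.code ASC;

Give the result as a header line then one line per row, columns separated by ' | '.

== RESULT ==
stock.code | n
X1 | 1
X2 | 1
Y2 | 1
Z3 | 1

Derivation:
After GROUP BY (4 rows):
stock.code | n
Y2 | 1
X1 | 1
Z3 | 1
X2 | 1
After ORDER BY (4 rows):
stock.code | n
X1 | 1
X2 | 1
Y2 | 1
Z3 | 1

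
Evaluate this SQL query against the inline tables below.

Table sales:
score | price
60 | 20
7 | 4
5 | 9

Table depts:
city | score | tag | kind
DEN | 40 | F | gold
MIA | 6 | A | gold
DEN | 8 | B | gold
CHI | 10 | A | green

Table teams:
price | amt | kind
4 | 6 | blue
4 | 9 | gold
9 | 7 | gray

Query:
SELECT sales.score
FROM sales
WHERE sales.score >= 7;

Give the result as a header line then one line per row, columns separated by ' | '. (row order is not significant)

== RESULT ==
sales.score
60
7

Derivation:
After WHERE (2 rows):
sales.score | sales.price
60 | 20
7 | 4
After SELECT (2 rows):
sales.score
60
7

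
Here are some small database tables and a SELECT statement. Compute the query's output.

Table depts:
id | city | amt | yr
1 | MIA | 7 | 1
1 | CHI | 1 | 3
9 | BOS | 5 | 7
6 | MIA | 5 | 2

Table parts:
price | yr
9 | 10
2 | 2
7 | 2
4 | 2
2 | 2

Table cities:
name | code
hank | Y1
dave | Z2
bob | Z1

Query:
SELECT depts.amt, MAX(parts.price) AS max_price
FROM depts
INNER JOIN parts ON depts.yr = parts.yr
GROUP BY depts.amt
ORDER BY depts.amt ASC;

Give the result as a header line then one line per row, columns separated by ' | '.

After JOIN parts (4 rows):
depts.id | depts.city | depts.amt | depts.yr | parts.price | parts.yr
6 | MIA | 5 | 2 | 2 | 2
6 | MIA | 5 | 2 | 7 | 2
6 | MIA | 5 | 2 | 4 | 2
6 | MIA | 5 | 2 | 2 | 2
After GROUP BY (1 rows):
depts.amt | max_price
5 | 7
After ORDER BY (1 rows):
depts.amt | max_price
5 | 7

== RESULT ==
depts.amt | max_price
5 | 7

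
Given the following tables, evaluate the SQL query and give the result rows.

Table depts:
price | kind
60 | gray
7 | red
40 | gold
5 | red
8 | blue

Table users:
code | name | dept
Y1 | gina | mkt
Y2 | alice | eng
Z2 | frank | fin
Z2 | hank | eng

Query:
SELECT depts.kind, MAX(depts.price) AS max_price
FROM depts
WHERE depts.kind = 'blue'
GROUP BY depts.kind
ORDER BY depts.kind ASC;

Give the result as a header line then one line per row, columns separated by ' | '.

== RESULT ==
depts.kind | max_price
blue | 8

Derivation:
After WHERE (1 rows):
depts.price | depts.kind
8 | blue
After GROUP BY (1 rows):
depts.kind | max_price
blue | 8
After ORDER BY (1 rows):
depts.kind | max_price
blue | 8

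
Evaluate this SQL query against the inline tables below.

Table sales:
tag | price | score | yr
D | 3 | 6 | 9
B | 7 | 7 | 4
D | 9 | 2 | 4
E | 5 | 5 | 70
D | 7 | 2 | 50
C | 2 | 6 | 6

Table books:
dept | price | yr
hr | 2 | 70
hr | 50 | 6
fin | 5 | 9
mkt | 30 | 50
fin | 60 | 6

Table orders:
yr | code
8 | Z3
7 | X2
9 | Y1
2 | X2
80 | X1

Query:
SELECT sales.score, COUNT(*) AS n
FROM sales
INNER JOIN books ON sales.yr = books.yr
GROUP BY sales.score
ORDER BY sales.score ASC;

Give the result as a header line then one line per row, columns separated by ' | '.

== RESULT ==
sales.score | n
2 | 1
5 | 1
6 | 3

Derivation:
After JOIN books (5 rows):
sales.tag | sales.price | sales.score | sales.yr | books.dept | books.price | books.yr
D | 3 | 6 | 9 | fin | 5 | 9
E | 5 | 5 | 70 | hr | 2 | 70
D | 7 | 2 | 50 | mkt | 30 | 50
C | 2 | 6 | 6 | hr | 50 | 6
C | 2 | 6 | 6 | fin | 60 | 6
After GROUP BY (3 rows):
sales.score | n
6 | 3
5 | 1
2 | 1
After ORDER BY (3 rows):
sales.score | n
2 | 1
5 | 1
6 | 3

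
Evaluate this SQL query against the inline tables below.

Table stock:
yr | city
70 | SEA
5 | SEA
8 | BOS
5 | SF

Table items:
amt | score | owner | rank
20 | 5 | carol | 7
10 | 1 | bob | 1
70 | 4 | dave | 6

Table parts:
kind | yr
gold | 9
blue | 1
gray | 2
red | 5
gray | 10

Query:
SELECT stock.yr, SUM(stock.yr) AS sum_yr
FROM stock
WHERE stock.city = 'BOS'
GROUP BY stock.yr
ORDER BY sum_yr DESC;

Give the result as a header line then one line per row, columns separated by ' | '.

== RESULT ==
stock.yr | sum_yr
8 | 8

Derivation:
After WHERE (1 rows):
stock.yr | stock.city
8 | BOS
After GROUP BY (1 rows):
stock.yr | sum_yr
8 | 8
After ORDER BY (1 rows):
stock.yr | sum_yr
8 | 8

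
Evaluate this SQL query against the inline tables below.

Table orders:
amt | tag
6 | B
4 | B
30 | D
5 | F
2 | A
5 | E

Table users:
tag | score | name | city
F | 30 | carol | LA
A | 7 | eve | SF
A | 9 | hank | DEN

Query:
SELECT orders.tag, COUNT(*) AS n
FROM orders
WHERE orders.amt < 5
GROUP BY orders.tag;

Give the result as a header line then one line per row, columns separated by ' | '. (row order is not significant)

== RESULT ==
orders.tag | n
B | 1
A | 1

Derivation:
After WHERE (2 rows):
orders.amt | orders.tag
4 | B
2 | A
After GROUP BY (2 rows):
orders.tag | n
B | 1
A | 1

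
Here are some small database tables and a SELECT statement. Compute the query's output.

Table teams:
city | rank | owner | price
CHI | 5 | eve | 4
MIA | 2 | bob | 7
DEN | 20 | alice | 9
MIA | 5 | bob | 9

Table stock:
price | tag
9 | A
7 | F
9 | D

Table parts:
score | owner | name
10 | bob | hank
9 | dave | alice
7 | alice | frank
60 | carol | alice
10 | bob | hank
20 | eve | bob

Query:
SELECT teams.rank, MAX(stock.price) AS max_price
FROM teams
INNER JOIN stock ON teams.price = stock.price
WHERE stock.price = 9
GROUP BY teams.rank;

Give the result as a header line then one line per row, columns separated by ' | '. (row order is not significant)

== RESULT ==
teams.rank | max_price
20 | 9
5 | 9

Derivation:
After JOIN stock (5 rows):
teams.city | teams.rank | teams.owner | teams.price | stock.price | stock.tag
MIA | 2 | bob | 7 | 7 | F
DEN | 20 | alice | 9 | 9 | A
DEN | 20 | alice | 9 | 9 | D
MIA | 5 | bob | 9 | 9 | A
MIA | 5 | bob | 9 | 9 | D
After WHERE (4 rows):
teams.city | teams.rank | teams.owner | teams.price | stock.price | stock.tag
DEN | 20 | alice | 9 | 9 | A
DEN | 20 | alice | 9 | 9 | D
MIA | 5 | bob | 9 | 9 | A
MIA | 5 | bob | 9 | 9 | D
After GROUP BY (2 rows):
teams.rank | max_price
20 | 9
5 | 9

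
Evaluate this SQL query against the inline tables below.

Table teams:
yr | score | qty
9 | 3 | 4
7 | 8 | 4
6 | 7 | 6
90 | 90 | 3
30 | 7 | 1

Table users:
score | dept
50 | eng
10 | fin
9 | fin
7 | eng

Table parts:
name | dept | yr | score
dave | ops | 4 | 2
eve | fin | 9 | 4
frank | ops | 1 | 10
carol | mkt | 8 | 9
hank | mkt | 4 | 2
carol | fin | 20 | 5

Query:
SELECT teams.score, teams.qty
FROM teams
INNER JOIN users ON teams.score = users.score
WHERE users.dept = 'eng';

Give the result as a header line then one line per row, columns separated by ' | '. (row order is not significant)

== RESULT ==
teams.score | teams.qty
7 | 6
7 | 1

Derivation:
After JOIN users (2 rows):
teams.yr | teams.score | teams.qty | users.score | users.dept
6 | 7 | 6 | 7 | eng
30 | 7 | 1 | 7 | eng
After WHERE (2 rows):
teams.yr | teams.score | teams.qty | users.score | users.dept
6 | 7 | 6 | 7 | eng
30 | 7 | 1 | 7 | eng
After SELECT (2 rows):
teams.score | teams.qty
7 | 6
7 | 1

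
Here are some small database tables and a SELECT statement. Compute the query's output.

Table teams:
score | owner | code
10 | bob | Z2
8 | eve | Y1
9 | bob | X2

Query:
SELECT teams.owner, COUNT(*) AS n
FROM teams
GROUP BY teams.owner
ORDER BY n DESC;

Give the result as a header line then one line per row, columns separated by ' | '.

== RESULT ==
teams.owner | n
bob | 2
eve | 1

Derivation:
After GROUP BY (2 rows):
teams.owner | n
bob | 2
eve | 1
After ORDER BY (2 rows):
teams.owner | n
bob | 2
eve | 1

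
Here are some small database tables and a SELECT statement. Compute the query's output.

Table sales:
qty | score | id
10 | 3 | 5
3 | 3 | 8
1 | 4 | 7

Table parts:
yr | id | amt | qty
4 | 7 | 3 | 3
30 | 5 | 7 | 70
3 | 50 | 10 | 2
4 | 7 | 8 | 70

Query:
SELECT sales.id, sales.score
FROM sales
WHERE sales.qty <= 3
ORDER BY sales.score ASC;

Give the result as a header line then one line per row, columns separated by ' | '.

== RESULT ==
sales.id | sales.score
8 | 3
7 | 4

Derivation:
After WHERE (2 rows):
sales.qty | sales.score | sales.id
3 | 3 | 8
1 | 4 | 7
After SELECT (2 rows):
sales.id | sales.score
8 | 3
7 | 4
After ORDER BY (2 rows):
sales.id | sales.score
8 | 3
7 | 4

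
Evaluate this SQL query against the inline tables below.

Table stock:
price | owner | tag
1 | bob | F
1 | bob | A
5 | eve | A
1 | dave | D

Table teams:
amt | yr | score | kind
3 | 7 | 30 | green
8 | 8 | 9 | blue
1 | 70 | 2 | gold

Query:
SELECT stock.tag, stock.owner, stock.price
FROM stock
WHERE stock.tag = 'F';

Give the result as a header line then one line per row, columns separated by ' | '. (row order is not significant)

After WHERE (1 rows):
stock.price | stock.owner | stock.tag
1 | bob | F
After SELECT (1 rows):
stock.tag | stock.owner | stock.price
F | bob | 1

== RESULT ==
stock.tag | stock.owner | stock.price
F | bob | 1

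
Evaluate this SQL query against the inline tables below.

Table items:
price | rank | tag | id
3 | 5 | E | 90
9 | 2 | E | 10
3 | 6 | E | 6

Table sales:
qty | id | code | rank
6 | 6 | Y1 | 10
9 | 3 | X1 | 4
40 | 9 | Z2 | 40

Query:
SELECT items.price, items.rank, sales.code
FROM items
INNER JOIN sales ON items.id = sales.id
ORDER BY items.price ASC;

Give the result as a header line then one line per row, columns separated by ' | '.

== RESULT ==
items.price | items.rank | sales.code
3 | 6 | Y1

Derivation:
After JOIN sales (1 rows):
items.price | items.rank | items.tag | items.id | sales.qty | sales.id | sales.code | sales.rank
3 | 6 | E | 6 | 6 | 6 | Y1 | 10
After SELECT (1 rows):
items.price | items.rank | sales.code
3 | 6 | Y1
After ORDER BY (1 rows):
items.price | items.rank | sales.code
3 | 6 | Y1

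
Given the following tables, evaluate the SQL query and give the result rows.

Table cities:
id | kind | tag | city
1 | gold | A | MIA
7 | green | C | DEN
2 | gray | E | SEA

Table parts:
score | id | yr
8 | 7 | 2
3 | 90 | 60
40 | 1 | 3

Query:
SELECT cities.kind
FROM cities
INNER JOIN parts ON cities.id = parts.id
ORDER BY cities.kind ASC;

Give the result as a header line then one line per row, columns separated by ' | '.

== RESULT ==
cities.kind
gold
green

Derivation:
After JOIN parts (2 rows):
cities.id | cities.kind | cities.tag | cities.city | parts.score | parts.id | parts.yr
1 | gold | A | MIA | 40 | 1 | 3
7 | green | C | DEN | 8 | 7 | 2
After SELECT (2 rows):
cities.kind
gold
green
After ORDER BY (2 rows):
cities.kind
gold
green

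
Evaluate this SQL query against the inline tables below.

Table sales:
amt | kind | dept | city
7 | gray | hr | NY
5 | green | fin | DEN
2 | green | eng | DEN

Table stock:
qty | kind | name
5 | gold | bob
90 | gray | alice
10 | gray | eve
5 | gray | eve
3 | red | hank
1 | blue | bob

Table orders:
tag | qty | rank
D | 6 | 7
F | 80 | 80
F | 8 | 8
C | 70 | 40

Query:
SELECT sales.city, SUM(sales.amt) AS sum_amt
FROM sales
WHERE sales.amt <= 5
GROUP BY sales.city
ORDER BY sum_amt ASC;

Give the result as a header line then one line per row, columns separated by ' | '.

After WHERE (2 rows):
sales.amt | sales.kind | sales.dept | sales.city
5 | green | fin | DEN
2 | green | eng | DEN
After GROUP BY (1 rows):
sales.city | sum_amt
DEN | 7
After ORDER BY (1 rows):
sales.city | sum_amt
DEN | 7

== RESULT ==
sales.city | sum_amt
DEN | 7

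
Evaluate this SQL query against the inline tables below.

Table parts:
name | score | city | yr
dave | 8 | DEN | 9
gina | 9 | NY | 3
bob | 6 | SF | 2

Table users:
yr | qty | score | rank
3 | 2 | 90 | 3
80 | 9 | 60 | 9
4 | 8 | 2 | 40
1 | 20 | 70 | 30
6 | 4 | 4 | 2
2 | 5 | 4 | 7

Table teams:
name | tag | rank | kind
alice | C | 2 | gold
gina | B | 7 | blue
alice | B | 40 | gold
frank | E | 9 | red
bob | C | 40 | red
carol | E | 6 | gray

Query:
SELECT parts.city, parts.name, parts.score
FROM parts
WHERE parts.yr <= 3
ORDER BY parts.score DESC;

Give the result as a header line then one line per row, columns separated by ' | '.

After WHERE (2 rows):
parts.name | parts.score | parts.city | parts.yr
gina | 9 | NY | 3
bob | 6 | SF | 2
After SELECT (2 rows):
parts.city | parts.name | parts.score
NY | gina | 9
SF | bob | 6
After ORDER BY (2 rows):
parts.city | parts.name | parts.score
NY | gina | 9
SF | bob | 6

== RESULT ==
parts.city | parts.name | parts.score
NY | gina | 9
SF | bob | 6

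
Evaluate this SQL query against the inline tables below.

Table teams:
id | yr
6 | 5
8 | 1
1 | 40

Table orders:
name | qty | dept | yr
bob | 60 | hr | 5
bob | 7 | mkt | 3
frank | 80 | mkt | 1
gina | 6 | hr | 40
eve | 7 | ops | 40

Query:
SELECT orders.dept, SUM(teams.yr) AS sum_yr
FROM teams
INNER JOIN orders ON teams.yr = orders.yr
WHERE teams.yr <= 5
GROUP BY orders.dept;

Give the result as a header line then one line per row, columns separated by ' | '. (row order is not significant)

== RESULT ==
orders.dept | sum_yr
hr | 5
mkt | 1

Derivation:
After JOIN orders (4 rows):
teams.id | teams.yr | orders.name | orders.qty | orders.dept | orders.yr
6 | 5 | bob | 60 | hr | 5
8 | 1 | frank | 80 | mkt | 1
1 | 40 | gina | 6 | hr | 40
1 | 40 | eve | 7 | ops | 40
After WHERE (2 rows):
teams.id | teams.yr | orders.name | orders.qty | orders.dept | orders.yr
6 | 5 | bob | 60 | hr | 5
8 | 1 | frank | 80 | mkt | 1
After GROUP BY (2 rows):
orders.dept | sum_yr
hr | 5
mkt | 1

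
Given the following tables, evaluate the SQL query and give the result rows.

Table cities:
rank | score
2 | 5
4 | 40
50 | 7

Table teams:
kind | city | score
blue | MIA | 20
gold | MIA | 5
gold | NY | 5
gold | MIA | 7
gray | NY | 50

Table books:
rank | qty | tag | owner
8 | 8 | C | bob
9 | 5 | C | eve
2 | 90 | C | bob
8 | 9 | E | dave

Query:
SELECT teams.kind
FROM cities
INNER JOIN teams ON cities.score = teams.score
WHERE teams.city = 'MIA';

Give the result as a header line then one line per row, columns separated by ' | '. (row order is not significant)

After JOIN teams (3 rows):
cities.rank | cities.score | teams.kind | teams.city | teams.score
2 | 5 | gold | MIA | 5
2 | 5 | gold | NY | 5
50 | 7 | gold | MIA | 7
After WHERE (2 rows):
cities.rank | cities.score | teams.kind | teams.city | teams.score
2 | 5 | gold | MIA | 5
50 | 7 | gold | MIA | 7
After SELECT (2 rows):
teams.kind
gold
gold

== RESULT ==
teams.kind
gold
gold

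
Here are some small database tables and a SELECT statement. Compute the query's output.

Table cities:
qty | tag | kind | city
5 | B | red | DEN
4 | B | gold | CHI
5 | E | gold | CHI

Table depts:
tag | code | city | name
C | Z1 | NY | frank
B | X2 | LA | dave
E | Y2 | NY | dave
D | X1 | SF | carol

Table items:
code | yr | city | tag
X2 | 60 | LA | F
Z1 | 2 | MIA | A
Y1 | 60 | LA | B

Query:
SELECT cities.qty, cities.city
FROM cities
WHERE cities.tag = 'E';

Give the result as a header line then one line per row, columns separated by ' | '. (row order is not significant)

== RESULT ==
cities.qty | cities.city
5 | CHI

Derivation:
After WHERE (1 rows):
cities.qty | cities.tag | cities.kind | cities.city
5 | E | gold | CHI
After SELECT (1 rows):
cities.qty | cities.city
5 | CHI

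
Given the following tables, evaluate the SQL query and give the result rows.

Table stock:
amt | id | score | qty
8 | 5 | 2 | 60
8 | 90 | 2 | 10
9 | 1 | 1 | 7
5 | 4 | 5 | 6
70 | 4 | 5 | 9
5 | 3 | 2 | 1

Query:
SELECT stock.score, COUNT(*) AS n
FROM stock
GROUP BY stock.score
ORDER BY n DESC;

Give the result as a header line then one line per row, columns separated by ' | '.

After GROUP BY (3 rows):
stock.score | n
2 | 3
1 | 1
5 | 2
After ORDER BY (3 rows):
stock.score | n
2 | 3
5 | 2
1 | 1

== RESULT ==
stock.score | n
2 | 3
5 | 2
1 | 1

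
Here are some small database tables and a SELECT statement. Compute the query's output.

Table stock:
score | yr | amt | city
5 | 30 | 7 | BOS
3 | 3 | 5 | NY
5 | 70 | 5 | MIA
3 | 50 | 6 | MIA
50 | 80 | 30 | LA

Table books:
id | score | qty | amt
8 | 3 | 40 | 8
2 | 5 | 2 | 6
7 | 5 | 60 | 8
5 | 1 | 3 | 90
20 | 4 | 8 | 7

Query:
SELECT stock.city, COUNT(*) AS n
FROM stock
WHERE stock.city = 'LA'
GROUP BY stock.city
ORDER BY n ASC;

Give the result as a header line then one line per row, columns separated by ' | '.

== RESULT ==
stock.city | n
LA | 1

Derivation:
After WHERE (1 rows):
stock.score | stock.yr | stock.amt | stock.city
50 | 80 | 30 | LA
After GROUP BY (1 rows):
stock.city | n
LA | 1
After ORDER BY (1 rows):
stock.city | n
LA | 1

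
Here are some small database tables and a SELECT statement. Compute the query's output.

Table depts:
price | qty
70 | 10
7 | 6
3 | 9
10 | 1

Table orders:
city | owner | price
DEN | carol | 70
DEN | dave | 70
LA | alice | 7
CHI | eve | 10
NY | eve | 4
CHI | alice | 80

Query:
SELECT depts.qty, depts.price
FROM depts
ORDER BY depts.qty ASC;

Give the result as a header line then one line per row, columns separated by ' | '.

== RESULT ==
depts.qty | depts.price
1 | 10
6 | 7
9 | 3
10 | 70

Derivation:
After SELECT (4 rows):
depts.qty | depts.price
10 | 70
6 | 7
9 | 3
1 | 10
After ORDER BY (4 rows):
depts.qty | depts.price
1 | 10
6 | 7
9 | 3
10 | 70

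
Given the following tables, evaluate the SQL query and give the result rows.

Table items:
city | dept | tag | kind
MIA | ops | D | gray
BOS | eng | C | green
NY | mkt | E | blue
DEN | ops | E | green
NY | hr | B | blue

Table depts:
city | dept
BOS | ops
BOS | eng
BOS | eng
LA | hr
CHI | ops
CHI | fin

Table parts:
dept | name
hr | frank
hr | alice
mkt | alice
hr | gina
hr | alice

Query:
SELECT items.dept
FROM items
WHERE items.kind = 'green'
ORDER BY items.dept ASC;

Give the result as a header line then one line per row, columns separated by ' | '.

After WHERE (2 rows):
items.city | items.dept | items.tag | items.kind
BOS | eng | C | green
DEN | ops | E | green
After SELECT (2 rows):
items.dept
eng
ops
After ORDER BY (2 rows):
items.dept
eng
ops

== RESULT ==
items.dept
eng
ops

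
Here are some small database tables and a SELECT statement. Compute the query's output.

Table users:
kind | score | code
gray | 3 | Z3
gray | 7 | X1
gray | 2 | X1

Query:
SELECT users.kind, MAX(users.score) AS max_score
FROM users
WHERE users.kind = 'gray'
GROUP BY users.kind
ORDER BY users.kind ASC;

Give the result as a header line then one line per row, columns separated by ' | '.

After WHERE (3 rows):
users.kind | users.score | users.code
gray | 3 | Z3
gray | 7 | X1
gray | 2 | X1
After GROUP BY (1 rows):
users.kind | max_score
gray | 7
After ORDER BY (1 rows):
users.kind | max_score
gray | 7

== RESULT ==
users.kind | max_score
gray | 7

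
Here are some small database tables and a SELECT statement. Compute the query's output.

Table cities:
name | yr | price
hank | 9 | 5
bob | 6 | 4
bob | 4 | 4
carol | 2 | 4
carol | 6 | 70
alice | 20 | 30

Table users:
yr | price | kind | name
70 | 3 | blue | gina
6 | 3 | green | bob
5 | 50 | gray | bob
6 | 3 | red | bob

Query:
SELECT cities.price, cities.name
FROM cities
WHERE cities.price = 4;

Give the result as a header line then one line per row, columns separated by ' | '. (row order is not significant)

After WHERE (3 rows):
cities.name | cities.yr | cities.price
bob | 6 | 4
bob | 4 | 4
carol | 2 | 4
After SELECT (3 rows):
cities.price | cities.name
4 | bob
4 | bob
4 | carol

== RESULT ==
cities.price | cities.name
4 | bob
4 | bob
4 | carol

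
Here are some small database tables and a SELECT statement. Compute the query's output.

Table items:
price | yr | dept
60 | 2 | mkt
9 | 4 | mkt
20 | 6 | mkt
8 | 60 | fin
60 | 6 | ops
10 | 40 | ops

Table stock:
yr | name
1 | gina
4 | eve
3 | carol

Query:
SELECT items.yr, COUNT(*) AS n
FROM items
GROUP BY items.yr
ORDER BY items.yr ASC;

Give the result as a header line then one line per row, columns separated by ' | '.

== RESULT ==
items.yr | n
2 | 1
4 | 1
6 | 2
40 | 1
60 | 1

Derivation:
After GROUP BY (5 rows):
items.yr | n
2 | 1
4 | 1
6 | 2
60 | 1
40 | 1
After ORDER BY (5 rows):
items.yr | n
2 | 1
4 | 1
6 | 2
40 | 1
60 | 1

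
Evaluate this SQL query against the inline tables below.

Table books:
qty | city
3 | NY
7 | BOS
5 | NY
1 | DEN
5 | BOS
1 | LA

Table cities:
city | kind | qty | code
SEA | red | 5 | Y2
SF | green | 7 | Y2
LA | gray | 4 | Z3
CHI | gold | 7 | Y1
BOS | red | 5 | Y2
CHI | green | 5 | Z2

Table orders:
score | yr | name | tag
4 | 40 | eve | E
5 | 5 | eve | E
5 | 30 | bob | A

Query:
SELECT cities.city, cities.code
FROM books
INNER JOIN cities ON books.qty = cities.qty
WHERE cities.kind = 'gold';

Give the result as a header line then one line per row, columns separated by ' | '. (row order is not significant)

After JOIN cities (8 rows):
books.qty | books.city | cities.city | cities.kind | cities.qty | cities.code
7 | BOS | SF | green | 7 | Y2
7 | BOS | CHI | gold | 7 | Y1
5 | NY | SEA | red | 5 | Y2
5 | NY | BOS | red | 5 | Y2
5 | NY | CHI | green | 5 | Z2
5 | BOS | SEA | red | 5 | Y2
5 | BOS | BOS | red | 5 | Y2
5 | BOS | CHI | green | 5 | Z2
After WHERE (1 rows):
books.qty | books.city | cities.city | cities.kind | cities.qty | cities.code
7 | BOS | CHI | gold | 7 | Y1
After SELECT (1 rows):
cities.city | cities.code
CHI | Y1

== RESULT ==
cities.city | cities.code
CHI | Y1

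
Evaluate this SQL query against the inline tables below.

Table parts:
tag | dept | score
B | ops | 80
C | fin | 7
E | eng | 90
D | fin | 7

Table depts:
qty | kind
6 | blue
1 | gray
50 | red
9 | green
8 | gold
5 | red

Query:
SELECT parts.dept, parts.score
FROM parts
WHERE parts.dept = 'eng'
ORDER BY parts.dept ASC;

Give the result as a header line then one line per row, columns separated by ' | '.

== RESULT ==
parts.dept | parts.score
eng | 90

Derivation:
After WHERE (1 rows):
parts.tag | parts.dept | parts.score
E | eng | 90
After SELECT (1 rows):
parts.dept | parts.score
eng | 90
After ORDER BY (1 rows):
parts.dept | parts.score
eng | 90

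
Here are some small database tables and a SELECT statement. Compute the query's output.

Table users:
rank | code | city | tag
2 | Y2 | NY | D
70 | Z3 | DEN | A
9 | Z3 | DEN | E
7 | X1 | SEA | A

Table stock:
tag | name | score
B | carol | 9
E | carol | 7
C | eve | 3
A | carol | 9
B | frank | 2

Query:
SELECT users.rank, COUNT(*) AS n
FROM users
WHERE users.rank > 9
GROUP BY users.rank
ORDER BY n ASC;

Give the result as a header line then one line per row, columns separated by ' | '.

After WHERE (1 rows):
users.rank | users.code | users.city | users.tag
70 | Z3 | DEN | A
After GROUP BY (1 rows):
users.rank | n
70 | 1
After ORDER BY (1 rows):
users.rank | n
70 | 1

== RESULT ==
users.rank | n
70 | 1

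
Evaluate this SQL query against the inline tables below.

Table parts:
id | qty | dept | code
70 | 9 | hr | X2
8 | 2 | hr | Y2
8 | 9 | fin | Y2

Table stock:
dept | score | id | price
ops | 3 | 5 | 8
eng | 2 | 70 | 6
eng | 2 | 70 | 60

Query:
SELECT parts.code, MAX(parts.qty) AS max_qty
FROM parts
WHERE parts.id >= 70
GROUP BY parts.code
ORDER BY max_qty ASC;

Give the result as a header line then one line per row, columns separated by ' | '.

== RESULT ==
parts.code | max_qty
X2 | 9

Derivation:
After WHERE (1 rows):
parts.id | parts.qty | parts.dept | parts.code
70 | 9 | hr | X2
After GROUP BY (1 rows):
parts.code | max_qty
X2 | 9
After ORDER BY (1 rows):
parts.code | max_qty
X2 | 9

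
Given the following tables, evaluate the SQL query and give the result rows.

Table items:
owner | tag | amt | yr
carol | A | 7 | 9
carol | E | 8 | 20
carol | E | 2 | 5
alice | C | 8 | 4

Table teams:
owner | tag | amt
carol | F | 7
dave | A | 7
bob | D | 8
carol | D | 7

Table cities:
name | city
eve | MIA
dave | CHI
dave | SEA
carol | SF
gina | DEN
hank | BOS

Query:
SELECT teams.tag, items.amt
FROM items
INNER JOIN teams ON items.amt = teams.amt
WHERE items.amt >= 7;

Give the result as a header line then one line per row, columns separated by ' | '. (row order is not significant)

After JOIN teams (5 rows):
items.owner | items.tag | items.amt | items.yr | teams.owner | teams.tag | teams.amt
carol | A | 7 | 9 | carol | F | 7
carol | A | 7 | 9 | dave | A | 7
carol | A | 7 | 9 | carol | D | 7
carol | E | 8 | 20 | bob | D | 8
alice | C | 8 | 4 | bob | D | 8
After WHERE (5 rows):
items.owner | items.tag | items.amt | items.yr | teams.owner | teams.tag | teams.amt
carol | A | 7 | 9 | carol | F | 7
carol | A | 7 | 9 | dave | A | 7
carol | A | 7 | 9 | carol | D | 7
carol | E | 8 | 20 | bob | D | 8
alice | C | 8 | 4 | bob | D | 8
After SELECT (5 rows):
teams.tag | items.amt
F | 7
A | 7
D | 7
D | 8
D | 8

== RESULT ==
teams.tag | items.amt
F | 7
A | 7
D | 7
D | 8
D | 8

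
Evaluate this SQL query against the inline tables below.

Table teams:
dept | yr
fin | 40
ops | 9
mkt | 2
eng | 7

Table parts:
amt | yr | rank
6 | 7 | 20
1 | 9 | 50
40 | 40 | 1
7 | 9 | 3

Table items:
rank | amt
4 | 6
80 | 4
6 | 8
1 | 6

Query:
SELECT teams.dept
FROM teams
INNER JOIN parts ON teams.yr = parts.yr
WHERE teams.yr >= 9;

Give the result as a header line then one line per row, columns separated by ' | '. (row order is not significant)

After JOIN parts (4 rows):
teams.dept | teams.yr | parts.amt | parts.yr | parts.rank
fin | 40 | 40 | 40 | 1
ops | 9 | 1 | 9 | 50
ops | 9 | 7 | 9 | 3
eng | 7 | 6 | 7 | 20
After WHERE (3 rows):
teams.dept | teams.yr | parts.amt | parts.yr | parts.rank
fin | 40 | 40 | 40 | 1
ops | 9 | 1 | 9 | 50
ops | 9 | 7 | 9 | 3
After SELECT (3 rows):
teams.dept
fin
ops
ops

== RESULT ==
teams.dept
fin
ops
ops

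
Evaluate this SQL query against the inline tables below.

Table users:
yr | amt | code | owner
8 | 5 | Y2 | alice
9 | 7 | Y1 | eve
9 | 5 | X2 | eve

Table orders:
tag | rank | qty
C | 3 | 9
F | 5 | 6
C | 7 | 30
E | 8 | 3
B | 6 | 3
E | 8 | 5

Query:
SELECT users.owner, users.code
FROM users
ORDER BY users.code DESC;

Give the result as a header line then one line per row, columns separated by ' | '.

After SELECT (3 rows):
users.owner | users.code
alice | Y2
eve | Y1
eve | X2
After ORDER BY (3 rows):
users.owner | users.code
alice | Y2
eve | Y1
eve | X2

== RESULT ==
users.owner | users.code
alice | Y2
eve | Y1
eve | X2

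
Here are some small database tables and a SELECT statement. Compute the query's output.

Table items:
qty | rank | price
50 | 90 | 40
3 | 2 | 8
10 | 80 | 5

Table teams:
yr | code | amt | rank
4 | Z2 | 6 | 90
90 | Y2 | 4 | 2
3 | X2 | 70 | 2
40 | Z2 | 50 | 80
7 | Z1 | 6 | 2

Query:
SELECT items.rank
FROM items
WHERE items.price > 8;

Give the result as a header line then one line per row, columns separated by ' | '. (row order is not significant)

== RESULT ==
items.rank
90

Derivation:
After WHERE (1 rows):
items.qty | items.rank | items.price
50 | 90 | 40
After SELECT (1 rows):
items.rank
90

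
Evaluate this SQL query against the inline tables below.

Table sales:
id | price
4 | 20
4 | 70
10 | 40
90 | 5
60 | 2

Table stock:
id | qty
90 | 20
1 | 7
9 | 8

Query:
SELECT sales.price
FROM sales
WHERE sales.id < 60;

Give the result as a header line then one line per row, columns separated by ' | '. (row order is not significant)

== RESULT ==
sales.price
20
70
40

Derivation:
After WHERE (3 rows):
sales.id | sales.price
4 | 20
4 | 70
10 | 40
After SELECT (3 rows):
sales.price
20
70
40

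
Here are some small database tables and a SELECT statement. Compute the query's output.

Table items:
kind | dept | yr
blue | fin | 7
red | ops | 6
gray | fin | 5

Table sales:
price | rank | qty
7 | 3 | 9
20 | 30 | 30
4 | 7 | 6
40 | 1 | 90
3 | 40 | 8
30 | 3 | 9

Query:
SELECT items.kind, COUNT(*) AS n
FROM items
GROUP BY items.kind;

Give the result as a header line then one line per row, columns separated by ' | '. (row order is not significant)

== RESULT ==
items.kind | n
blue | 1
red | 1
gray | 1

Derivation:
After GROUP BY (3 rows):
items.kind | n
blue | 1
red | 1
gray | 1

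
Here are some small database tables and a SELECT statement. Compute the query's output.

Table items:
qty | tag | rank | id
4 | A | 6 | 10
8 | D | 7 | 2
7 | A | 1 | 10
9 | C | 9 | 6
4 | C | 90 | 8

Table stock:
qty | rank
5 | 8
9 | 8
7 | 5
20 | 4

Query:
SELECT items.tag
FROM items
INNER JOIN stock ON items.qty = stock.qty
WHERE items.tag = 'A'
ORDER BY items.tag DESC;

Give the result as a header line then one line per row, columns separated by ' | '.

== RESULT ==
items.tag
A

Derivation:
After JOIN stock (2 rows):
items.qty | items.tag | items.rank | items.id | stock.qty | stock.rank
7 | A | 1 | 10 | 7 | 5
9 | C | 9 | 6 | 9 | 8
After WHERE (1 rows):
items.qty | items.tag | items.rank | items.id | stock.qty | stock.rank
7 | A | 1 | 10 | 7 | 5
After SELECT (1 rows):
items.tag
A
After ORDER BY (1 rows):
items.tag
A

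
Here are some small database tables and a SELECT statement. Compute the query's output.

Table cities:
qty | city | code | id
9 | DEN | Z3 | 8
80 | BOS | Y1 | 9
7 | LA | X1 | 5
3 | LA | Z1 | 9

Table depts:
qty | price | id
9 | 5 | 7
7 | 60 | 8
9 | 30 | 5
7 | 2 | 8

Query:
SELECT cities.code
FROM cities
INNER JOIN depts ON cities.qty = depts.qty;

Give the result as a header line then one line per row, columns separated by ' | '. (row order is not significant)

After JOIN depts (4 rows):
cities.qty | cities.city | cities.code | cities.id | depts.qty | depts.price | depts.id
9 | DEN | Z3 | 8 | 9 | 5 | 7
9 | DEN | Z3 | 8 | 9 | 30 | 5
7 | LA | X1 | 5 | 7 | 60 | 8
7 | LA | X1 | 5 | 7 | 2 | 8
After SELECT (4 rows):
cities.code
Z3
Z3
X1
X1

== RESULT ==
cities.code
Z3
Z3
X1
X1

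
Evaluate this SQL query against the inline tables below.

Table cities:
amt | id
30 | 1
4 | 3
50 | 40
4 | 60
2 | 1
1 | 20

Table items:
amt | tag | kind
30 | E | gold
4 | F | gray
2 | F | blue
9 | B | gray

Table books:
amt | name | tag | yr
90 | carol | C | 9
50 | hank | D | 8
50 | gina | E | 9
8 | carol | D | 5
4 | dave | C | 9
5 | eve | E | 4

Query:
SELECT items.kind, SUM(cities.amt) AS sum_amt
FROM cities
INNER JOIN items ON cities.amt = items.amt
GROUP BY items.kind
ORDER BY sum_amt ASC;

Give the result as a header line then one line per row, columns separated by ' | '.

After JOIN items (4 rows):
cities.amt | cities.id | items.amt | items.tag | items.kind
30 | 1 | 30 | E | gold
4 | 3 | 4 | F | gray
4 | 60 | 4 | F | gray
2 | 1 | 2 | F | blue
After GROUP BY (3 rows):
items.kind | sum_amt
gold | 30
gray | 8
blue | 2
After ORDER BY (3 rows):
items.kind | sum_amt
blue | 2
gray | 8
gold | 30

== RESULT ==
items.kind | sum_amt
blue | 2
gray | 8
gold | 30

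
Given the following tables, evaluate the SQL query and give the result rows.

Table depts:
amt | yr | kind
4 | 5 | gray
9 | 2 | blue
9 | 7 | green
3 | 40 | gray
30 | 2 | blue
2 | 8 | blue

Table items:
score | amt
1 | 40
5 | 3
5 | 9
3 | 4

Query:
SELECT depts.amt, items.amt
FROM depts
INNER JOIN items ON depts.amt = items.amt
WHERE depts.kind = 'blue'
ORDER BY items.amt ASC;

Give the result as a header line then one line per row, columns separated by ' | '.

== RESULT ==
depts.amt | items.amt
9 | 9

Derivation:
After JOIN items (4 rows):
depts.amt | depts.yr | depts.kind | items.score | items.amt
4 | 5 | gray | 3 | 4
9 | 2 | blue | 5 | 9
9 | 7 | green | 5 | 9
3 | 40 | gray | 5 | 3
After WHERE (1 rows):
depts.amt | depts.yr | depts.kind | items.score | items.amt
9 | 2 | blue | 5 | 9
After SELECT (1 rows):
depts.amt | items.amt
9 | 9
After ORDER BY (1 rows):
depts.amt | items.amt
9 | 9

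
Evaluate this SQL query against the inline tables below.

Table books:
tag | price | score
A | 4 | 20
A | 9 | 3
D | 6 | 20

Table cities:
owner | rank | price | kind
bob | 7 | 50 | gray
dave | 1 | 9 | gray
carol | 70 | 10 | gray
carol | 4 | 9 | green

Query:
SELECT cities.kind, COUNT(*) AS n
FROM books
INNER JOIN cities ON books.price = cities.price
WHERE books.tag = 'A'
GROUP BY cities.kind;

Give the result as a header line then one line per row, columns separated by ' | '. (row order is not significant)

After JOIN cities (2 rows):
books.tag | books.price | books.score | cities.owner | cities.rank | cities.price | cities.kind
A | 9 | 3 | dave | 1 | 9 | gray
A | 9 | 3 | carol | 4 | 9 | green
After WHERE (2 rows):
books.tag | books.price | books.score | cities.owner | cities.rank | cities.price | cities.kind
A | 9 | 3 | dave | 1 | 9 | gray
A | 9 | 3 | carol | 4 | 9 | green
After GROUP BY (2 rows):
cities.kind | n
gray | 1
green | 1

== RESULT ==
cities.kind | n
gray | 1
green | 1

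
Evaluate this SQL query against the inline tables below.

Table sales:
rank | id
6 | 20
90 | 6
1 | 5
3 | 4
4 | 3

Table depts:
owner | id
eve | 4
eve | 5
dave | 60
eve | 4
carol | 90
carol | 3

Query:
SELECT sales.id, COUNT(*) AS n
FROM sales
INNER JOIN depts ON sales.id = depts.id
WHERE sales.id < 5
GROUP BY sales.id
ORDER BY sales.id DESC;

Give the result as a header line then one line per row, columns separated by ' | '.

After JOIN depts (4 rows):
sales.rank | sales.id | depts.owner | depts.id
1 | 5 | eve | 5
3 | 4 | eve | 4
3 | 4 | eve | 4
4 | 3 | carol | 3
After WHERE (3 rows):
sales.rank | sales.id | depts.owner | depts.id
3 | 4 | eve | 4
3 | 4 | eve | 4
4 | 3 | carol | 3
After GROUP BY (2 rows):
sales.id | n
4 | 2
3 | 1
After ORDER BY (2 rows):
sales.id | n
4 | 2
3 | 1

== RESULT ==
sales.id | n
4 | 2
3 | 1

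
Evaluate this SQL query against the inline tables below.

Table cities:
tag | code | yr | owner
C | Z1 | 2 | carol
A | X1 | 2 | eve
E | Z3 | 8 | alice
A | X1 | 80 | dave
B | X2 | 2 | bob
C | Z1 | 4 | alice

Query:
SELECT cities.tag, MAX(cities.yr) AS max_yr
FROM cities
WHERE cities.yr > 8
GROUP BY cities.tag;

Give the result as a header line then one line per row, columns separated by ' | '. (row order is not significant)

== RESULT ==
cities.tag | max_yr
A | 80

Derivation:
After WHERE (1 rows):
cities.tag | cities.code | cities.yr | cities.owner
A | X1 | 80 | dave
After GROUP BY (1 rows):
cities.tag | max_yr
A | 80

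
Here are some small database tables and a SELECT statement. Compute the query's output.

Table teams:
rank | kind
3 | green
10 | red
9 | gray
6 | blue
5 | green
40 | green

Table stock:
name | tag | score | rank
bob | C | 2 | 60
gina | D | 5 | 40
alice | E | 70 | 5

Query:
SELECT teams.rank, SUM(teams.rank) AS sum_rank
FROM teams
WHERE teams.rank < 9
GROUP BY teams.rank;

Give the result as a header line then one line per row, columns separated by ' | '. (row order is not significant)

== RESULT ==
teams.rank | sum_rank
3 | 3
6 | 6
5 | 5

Derivation:
After WHERE (3 rows):
teams.rank | teams.kind
3 | green
6 | blue
5 | green
After GROUP BY (3 rows):
teams.rank | sum_rank
3 | 3
6 | 6
5 | 5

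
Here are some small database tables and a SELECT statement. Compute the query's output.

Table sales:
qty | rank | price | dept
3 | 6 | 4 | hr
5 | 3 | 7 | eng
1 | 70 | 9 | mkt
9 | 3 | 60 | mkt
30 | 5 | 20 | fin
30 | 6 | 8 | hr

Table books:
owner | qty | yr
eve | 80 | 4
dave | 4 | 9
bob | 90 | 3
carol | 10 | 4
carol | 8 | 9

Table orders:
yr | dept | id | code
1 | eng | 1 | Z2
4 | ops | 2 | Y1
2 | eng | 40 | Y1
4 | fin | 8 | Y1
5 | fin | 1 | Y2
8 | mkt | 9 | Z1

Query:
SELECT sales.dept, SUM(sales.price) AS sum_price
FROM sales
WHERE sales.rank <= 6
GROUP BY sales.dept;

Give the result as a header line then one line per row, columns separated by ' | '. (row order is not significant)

== RESULT ==
sales.dept | sum_price
hr | 12
eng | 7
mkt | 60
fin | 20

Derivation:
After WHERE (5 rows):
sales.qty | sales.rank | sales.price | sales.dept
3 | 6 | 4 | hr
5 | 3 | 7 | eng
9 | 3 | 60 | mkt
30 | 5 | 20 | fin
30 | 6 | 8 | hr
After GROUP BY (4 rows):
sales.dept | sum_price
hr | 12
eng | 7
mkt | 60
fin | 20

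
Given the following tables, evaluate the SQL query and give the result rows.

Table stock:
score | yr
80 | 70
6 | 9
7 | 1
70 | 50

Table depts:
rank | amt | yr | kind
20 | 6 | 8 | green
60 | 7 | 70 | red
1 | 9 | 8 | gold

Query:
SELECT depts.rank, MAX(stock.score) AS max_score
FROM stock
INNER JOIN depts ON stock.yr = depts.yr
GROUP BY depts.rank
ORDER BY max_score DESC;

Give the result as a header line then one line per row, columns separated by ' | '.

After JOIN depts (1 rows):
stock.score | stock.yr | depts.rank | depts.amt | depts.yr | depts.kind
80 | 70 | 60 | 7 | 70 | red
After GROUP BY (1 rows):
depts.rank | max_score
60 | 80
After ORDER BY (1 rows):
depts.rank | max_score
60 | 80

== RESULT ==
depts.rank | max_score
60 | 80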